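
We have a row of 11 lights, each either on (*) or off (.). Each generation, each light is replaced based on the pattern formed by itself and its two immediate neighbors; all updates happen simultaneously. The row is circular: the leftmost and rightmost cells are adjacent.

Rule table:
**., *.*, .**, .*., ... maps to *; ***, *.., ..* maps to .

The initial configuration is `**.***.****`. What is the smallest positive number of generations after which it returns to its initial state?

8

generation 1: .***.***...
generation 2: .*.***.*.**
generation 3: ****.******
generation 4: ...***.....
generation 5: **.*.*.****
generation 6: .*******...
generation 7: .*.....*.**
generation 8: **.***.****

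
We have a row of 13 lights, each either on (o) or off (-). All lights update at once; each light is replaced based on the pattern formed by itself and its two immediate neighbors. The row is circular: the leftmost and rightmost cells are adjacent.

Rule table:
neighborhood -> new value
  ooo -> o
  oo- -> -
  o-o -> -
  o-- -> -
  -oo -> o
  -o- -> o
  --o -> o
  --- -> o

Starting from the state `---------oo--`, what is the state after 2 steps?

ooooooooo--oo

oooooooooo--o
ooooooooo--oo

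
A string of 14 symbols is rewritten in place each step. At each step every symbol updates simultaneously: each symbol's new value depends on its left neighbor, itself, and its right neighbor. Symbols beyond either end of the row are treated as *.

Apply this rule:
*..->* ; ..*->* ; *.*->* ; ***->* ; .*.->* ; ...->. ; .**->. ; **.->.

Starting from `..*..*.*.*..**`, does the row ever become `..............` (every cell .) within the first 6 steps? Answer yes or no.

no

************.*
***********.*.
**********.***
*********.*.**
********.***.*
*******.*.*.*.
step 6 is *******.*.*.*., still not uniform .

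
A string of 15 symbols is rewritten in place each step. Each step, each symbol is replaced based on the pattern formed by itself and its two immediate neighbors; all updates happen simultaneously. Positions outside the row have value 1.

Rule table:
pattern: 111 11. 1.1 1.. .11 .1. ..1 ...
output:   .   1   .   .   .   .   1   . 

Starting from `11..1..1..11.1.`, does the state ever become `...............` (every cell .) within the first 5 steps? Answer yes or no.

no

step 1: .1.1..1..1.1...
step 2: .....1..1.....1
step 3: ....1..1.....1.
step 4: ...1..1.....1..
step 5: ..1..1.....1..1
step 5 is ..1..1.....1..1, still not uniform .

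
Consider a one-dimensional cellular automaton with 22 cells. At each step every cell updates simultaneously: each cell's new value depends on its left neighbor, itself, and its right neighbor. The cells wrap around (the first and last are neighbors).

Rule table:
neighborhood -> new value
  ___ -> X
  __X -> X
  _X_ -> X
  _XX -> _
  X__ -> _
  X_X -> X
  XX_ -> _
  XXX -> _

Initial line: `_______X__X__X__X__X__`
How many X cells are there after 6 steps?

5

XXXXXXXX_XX_XX_XX_XX_X
________X__X__X__X__X_
XXXXXXXXX_XX_XX_XX_XX_
_________X__X__X__X__X
_XXXXXXXXX_XX_XX_XX_XX
X_________X__X__X__X__
count of X: 5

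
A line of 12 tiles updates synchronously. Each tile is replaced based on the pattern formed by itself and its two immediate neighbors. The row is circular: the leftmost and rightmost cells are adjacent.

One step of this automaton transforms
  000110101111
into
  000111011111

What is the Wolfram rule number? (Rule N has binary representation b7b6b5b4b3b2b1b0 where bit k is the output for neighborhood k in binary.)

232

position 9: 111 → 1  (bit 7 = 1)
position 4: 110 → 1  (bit 6 = 1)
position 5: 101 → 1  (bit 5 = 1)
position 0: 100 → 0  (bit 4 = 0)
position 3: 011 → 1  (bit 3 = 1)
position 6: 010 → 0  (bit 2 = 0)
position 2: 001 → 0  (bit 1 = 0)
position 1: 000 → 0  (bit 0 = 0)
bits b7..b0 = 11101000 = 232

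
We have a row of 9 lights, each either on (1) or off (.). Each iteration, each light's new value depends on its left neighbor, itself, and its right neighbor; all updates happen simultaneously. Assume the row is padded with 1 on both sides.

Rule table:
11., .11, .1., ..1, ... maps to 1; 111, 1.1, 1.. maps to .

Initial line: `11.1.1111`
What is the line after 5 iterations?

.1.1.1.1.

.1.1.1...
.1.1.1.11
.1.1.1.1.
.1.1.1.1.  (fixed point — unchanged through iteration 5)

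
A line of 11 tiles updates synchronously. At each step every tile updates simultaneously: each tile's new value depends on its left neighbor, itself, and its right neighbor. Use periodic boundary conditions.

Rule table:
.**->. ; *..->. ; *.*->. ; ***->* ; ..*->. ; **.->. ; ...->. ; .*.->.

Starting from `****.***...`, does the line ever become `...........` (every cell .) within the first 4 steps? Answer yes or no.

.**...*....
...........
all cells are . at step 2

yes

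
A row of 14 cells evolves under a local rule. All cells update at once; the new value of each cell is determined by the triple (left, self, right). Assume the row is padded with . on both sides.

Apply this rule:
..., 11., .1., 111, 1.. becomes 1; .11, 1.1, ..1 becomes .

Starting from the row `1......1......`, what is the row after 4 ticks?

111111.1111111
.11111..111111
..11111..11111
1..11111..1111

1..11111..1111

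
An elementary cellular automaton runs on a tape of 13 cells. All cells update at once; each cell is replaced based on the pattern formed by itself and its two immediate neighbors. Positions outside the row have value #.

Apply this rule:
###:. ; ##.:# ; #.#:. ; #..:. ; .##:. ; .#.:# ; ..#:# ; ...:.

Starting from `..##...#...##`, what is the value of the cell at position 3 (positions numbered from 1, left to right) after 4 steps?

.

step 1: .#.#..##..#..
step 2: .#.#.#.#.##.#
step 3: .#.#.#.#..#..
step 4: .#.#.#.#.##.#
position 3 holds .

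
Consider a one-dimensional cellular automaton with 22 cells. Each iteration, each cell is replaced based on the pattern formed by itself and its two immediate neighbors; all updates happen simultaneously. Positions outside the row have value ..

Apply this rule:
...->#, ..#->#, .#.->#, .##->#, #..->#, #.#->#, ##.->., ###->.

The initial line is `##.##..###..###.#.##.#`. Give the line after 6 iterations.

#####.##..###..###...#

#.##.###..###..####.##
###.##..###..###...##.
#..##.###..###..####.#
####.##..###..###...##
#...##.###..###..####.
#####.##..###..###...#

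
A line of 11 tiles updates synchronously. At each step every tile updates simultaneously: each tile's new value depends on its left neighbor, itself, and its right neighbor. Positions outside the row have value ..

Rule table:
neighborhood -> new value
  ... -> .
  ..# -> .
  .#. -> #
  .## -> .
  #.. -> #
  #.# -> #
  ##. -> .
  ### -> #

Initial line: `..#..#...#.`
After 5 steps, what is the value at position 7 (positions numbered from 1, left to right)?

#

..##.##..##
....#..#...
....##.##..
......#..#.
......##.##
position 7 holds #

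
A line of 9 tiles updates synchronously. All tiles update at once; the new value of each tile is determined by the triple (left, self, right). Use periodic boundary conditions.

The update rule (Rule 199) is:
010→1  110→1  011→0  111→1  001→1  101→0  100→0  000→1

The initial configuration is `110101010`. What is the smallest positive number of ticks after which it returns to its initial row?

010101010
110101010

2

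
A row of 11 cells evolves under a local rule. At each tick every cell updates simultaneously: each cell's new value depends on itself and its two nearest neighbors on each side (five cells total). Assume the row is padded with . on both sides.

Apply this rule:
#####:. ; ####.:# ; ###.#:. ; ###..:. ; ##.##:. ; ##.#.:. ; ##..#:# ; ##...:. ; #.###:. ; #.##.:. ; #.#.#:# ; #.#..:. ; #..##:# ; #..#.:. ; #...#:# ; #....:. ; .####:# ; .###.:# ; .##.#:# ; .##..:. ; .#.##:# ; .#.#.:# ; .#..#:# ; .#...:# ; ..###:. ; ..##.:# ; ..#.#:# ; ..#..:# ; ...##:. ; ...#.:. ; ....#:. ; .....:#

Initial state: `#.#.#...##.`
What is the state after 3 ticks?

.#..#.##.##

tick 1: ####.##.#..
tick 2: .##...#..#.
tick 3: .#..#.##.##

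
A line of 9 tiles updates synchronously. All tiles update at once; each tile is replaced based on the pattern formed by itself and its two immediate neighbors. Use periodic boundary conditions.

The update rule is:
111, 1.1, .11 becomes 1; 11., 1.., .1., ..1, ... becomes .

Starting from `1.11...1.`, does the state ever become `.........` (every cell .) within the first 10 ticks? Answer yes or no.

yes

tick 1: .11.....1
tick 2: 11.......
tick 3: 1........
tick 4: .........
all cells are . at tick 4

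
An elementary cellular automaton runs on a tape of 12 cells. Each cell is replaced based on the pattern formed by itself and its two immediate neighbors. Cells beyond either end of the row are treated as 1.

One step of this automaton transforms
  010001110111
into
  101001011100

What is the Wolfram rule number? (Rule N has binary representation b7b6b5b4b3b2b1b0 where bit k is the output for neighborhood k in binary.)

120

position 6: 111 → 0  (bit 7 = 0)
position 7: 110 → 1  (bit 6 = 1)
position 0: 101 → 1  (bit 5 = 1)
position 2: 100 → 1  (bit 4 = 1)
position 5: 011 → 1  (bit 3 = 1)
position 1: 010 → 0  (bit 2 = 0)
position 4: 001 → 0  (bit 1 = 0)
position 3: 000 → 0  (bit 0 = 0)
bits b7..b0 = 01111000 = 120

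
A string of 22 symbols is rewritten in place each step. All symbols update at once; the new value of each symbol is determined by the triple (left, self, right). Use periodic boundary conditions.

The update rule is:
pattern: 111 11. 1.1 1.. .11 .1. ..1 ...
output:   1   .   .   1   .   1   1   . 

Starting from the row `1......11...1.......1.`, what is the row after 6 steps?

11.11..1...1.1..1...1.

11....1..1.111.....11.
..1..11111..1.1...1...
.1111.111.111.11.111..
1.11...1...1......1.1.
1...1.111.111....11.1.
11.11..1...1.1..1...1.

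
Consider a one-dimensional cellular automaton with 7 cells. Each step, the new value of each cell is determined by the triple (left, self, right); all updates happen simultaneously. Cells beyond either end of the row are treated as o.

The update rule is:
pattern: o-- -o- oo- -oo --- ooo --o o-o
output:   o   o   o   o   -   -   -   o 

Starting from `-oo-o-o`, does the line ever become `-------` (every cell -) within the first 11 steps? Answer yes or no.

ooooooo
-------
all cells are - at step 2

yes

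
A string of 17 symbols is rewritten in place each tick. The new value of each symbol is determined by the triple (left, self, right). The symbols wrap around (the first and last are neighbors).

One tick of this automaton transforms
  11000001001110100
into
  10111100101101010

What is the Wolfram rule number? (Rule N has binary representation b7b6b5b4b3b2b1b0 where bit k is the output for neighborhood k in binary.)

185

position 11: 111 → 1  (bit 7 = 1)
position 1: 110 → 0  (bit 6 = 0)
position 13: 101 → 1  (bit 5 = 1)
position 2: 100 → 1  (bit 4 = 1)
position 0: 011 → 1  (bit 3 = 1)
position 7: 010 → 0  (bit 2 = 0)
position 6: 001 → 0  (bit 1 = 0)
position 3: 000 → 1  (bit 0 = 1)
bits b7..b0 = 10111001 = 185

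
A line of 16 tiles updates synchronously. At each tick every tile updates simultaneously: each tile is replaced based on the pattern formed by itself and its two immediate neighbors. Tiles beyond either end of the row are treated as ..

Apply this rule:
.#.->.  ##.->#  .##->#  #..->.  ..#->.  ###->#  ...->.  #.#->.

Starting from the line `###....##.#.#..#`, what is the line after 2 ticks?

tick 1: ###....##.......
tick 2: ###....##.......

###....##.......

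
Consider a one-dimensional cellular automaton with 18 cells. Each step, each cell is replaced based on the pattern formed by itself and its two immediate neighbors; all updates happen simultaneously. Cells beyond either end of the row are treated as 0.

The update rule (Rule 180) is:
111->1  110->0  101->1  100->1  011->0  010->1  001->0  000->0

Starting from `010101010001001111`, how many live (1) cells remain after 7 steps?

8

step 1: 011111111001100110
step 2: 001111110100010001
step 3: 000111101110011001
step 4: 000011010101000101
step 5: 000000111111100111
step 6: 000000011111010010
step 7: 000000001110111011
count of 1: 8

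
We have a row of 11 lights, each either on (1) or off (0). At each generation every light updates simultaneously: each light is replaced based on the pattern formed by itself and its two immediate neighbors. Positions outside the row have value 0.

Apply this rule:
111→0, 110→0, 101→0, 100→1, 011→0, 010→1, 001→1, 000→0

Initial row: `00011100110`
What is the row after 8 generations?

00100011001
01110100111
10000111000
11001000100
00111101110
01000000001
11100000011
00010000100

00010000100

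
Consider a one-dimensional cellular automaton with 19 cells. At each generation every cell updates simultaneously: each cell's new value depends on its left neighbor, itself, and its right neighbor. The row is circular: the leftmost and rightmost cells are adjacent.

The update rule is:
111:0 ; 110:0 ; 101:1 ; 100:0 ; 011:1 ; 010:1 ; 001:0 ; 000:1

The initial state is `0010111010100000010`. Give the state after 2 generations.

1110000100011000111

generation 1: 1011100111101111010
generation 2: 1110000100011000111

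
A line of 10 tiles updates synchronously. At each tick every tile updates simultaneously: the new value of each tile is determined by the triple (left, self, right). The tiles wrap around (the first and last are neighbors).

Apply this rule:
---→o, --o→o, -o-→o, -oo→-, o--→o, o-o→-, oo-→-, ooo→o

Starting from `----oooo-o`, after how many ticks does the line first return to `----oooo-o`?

oooo-oo--o
ooo----oo-
-o-oooo---
oo--oo-ooo
o-oo----oo
----oooo-o

6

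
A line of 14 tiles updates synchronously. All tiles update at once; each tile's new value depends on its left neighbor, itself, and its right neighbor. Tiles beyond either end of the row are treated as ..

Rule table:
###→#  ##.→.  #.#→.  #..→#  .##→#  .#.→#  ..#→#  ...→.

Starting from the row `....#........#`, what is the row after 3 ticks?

tick 1: ...###......##
tick 2: ..###.#....##.
tick 3: .###..##..##.#

.###..##..##.#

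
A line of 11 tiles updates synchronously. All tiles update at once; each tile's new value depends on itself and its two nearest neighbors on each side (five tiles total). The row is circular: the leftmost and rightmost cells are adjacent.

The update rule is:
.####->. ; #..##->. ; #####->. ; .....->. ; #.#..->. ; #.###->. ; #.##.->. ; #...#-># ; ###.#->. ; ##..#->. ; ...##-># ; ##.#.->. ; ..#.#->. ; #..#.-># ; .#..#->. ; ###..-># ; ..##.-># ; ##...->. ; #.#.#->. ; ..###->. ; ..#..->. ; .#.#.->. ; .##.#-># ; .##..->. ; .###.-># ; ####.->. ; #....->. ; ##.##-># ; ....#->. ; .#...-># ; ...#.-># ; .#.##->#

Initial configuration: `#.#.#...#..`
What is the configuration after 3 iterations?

.....###..#
#...#.##.#.
.###.#.#...

.###.#.#...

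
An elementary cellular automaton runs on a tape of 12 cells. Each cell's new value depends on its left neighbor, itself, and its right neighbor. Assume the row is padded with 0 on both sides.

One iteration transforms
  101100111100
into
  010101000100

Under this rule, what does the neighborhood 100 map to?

0

At position 4 the neighborhood is 100; the next row has 0 there.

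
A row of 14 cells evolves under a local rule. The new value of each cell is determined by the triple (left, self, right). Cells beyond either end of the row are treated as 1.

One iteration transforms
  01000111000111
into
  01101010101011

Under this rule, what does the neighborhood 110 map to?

At position 7 the neighborhood is 110; the next row has 0 there.

0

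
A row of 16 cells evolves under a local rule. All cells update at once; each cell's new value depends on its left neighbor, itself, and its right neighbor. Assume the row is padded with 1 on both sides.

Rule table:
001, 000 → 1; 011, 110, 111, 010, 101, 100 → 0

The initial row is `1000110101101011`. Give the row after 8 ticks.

0111100011111111

0011000000000000
0100011111111111
0001100000000000
0110001111111111
0000110000000000
0111000111111111
0000011000000000
0111100011111111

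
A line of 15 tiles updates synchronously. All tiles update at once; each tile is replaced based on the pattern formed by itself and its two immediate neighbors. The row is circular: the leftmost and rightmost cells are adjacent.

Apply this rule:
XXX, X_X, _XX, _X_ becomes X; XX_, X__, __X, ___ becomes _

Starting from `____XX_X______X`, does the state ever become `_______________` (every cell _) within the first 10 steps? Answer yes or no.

step 1: ____X_XX______X
step 2: ____XXX_______X
step 3: ____XX________X
step 4: ____X_________X
step 5: ____X_________X  (fixed point — unchanged through step 10)
step 10 is ____X_________X, still not uniform _

no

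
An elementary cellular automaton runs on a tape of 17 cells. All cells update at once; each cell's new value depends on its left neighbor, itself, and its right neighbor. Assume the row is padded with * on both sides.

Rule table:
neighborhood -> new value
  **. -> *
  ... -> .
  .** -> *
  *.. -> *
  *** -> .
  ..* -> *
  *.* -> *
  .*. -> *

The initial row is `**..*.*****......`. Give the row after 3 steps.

step 1: .******...**....*
step 2: **....**.****..**
step 3: .**..*****..****.

.**..*****..****.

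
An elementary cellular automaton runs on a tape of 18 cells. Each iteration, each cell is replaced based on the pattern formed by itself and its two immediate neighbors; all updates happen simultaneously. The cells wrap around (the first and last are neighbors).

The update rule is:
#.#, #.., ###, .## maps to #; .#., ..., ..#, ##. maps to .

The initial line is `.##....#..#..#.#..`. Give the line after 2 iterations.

..#.#....#..#..#.#

iteration 1: .#.#....#..#..#.#.
iteration 2: ..#.#....#..#..#.#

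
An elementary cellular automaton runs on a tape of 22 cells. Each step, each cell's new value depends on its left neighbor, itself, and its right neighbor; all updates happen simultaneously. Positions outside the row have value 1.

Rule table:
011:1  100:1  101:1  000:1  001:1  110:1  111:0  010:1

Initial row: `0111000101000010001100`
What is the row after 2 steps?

0111000000000000000000

1101111111111111111111
0111000000000000000000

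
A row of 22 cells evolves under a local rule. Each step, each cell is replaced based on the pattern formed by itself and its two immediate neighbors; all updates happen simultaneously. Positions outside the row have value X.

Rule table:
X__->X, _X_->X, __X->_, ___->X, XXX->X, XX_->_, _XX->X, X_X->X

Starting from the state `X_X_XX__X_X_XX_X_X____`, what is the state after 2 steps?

_XXXX_X_XXXXX_XXXXXXX_
XXXX_XXXXXXX_XXXXXXX_X

XXXX_XXXXXXX_XXXXXXX_X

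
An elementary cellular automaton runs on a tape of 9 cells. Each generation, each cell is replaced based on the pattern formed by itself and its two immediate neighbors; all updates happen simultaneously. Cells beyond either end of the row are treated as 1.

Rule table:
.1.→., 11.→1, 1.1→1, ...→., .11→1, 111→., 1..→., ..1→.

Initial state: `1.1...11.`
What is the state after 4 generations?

1........

generation 1: 11....111
generation 2: .1....1..
generation 3: 1........
generation 4: 1........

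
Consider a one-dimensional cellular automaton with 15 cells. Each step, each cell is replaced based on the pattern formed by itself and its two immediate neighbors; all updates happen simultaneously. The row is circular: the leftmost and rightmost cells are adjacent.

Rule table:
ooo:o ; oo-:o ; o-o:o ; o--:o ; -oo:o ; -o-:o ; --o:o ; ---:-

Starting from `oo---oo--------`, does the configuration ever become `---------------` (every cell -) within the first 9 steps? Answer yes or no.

step 1: ooo-oooo------o
step 2: ooooooooo----oo
step 3: oooooooooo--ooo
step 4: ooooooooooooooo
step 5: ooooooooooooooo  (fixed point — unchanged through step 9)
step 9 is ooooooooooooooo, still not uniform -

no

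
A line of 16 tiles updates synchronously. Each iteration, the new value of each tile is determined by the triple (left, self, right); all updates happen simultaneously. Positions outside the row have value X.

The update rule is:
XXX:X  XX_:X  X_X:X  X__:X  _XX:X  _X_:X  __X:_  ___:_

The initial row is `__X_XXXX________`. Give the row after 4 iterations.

XXXXXXXXXXXX____

X_XXXXXXX_______
XXXXXXXXXX______
XXXXXXXXXXX_____
XXXXXXXXXXXX____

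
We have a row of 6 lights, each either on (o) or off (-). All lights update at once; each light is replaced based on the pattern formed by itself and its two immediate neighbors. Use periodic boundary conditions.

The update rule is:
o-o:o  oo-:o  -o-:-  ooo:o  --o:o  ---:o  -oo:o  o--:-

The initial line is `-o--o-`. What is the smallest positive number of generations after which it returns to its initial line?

generation 1: o--o--
generation 2: --o--o
generation 3: -o--o-

3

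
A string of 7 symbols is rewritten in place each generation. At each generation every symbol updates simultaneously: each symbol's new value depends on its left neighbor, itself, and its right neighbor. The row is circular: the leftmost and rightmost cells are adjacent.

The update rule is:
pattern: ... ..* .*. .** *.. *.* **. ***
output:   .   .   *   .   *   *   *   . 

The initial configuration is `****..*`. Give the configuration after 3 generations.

generation 1: ...**..
generation 2: ....**.
generation 3: .....**

.....**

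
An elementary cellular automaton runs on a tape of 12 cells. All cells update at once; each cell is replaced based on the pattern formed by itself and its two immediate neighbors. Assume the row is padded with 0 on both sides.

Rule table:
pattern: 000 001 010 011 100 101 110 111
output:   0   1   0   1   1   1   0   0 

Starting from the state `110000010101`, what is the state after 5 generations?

101010101010

101000101010
010101010101
101010101010
010101010101  (repeats generation 2; period 2)
generation 5: 101010101010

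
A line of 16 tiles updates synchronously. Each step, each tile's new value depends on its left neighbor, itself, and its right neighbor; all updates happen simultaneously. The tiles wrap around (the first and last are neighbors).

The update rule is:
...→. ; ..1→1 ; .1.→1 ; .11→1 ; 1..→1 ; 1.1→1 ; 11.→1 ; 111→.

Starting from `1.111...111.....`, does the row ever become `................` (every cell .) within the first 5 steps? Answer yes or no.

111.11.11.11...1
..11111111111.11
111.........1111
..11.......11...
.1111.....1111..
step 5 is .1111.....1111.., still not uniform .

no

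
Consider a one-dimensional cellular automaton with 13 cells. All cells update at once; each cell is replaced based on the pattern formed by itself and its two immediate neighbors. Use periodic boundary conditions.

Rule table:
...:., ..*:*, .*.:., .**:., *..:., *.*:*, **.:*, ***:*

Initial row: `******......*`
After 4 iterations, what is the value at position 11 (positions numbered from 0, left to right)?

******.....*.
.*****....*.*
*.****...*.*.
.*.***..*.*.*
position 11 holds .

.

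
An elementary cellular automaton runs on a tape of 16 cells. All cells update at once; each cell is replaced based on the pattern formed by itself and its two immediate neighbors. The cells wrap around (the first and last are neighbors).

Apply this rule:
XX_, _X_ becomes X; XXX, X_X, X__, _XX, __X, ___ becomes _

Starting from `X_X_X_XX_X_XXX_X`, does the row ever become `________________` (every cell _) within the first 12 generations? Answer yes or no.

no

generation 1: X_X_X__X_X___X__
generation 2: X_X_X__X_X___X__  (fixed point — unchanged through generation 12)
generation 12 is X_X_X__X_X___X__, still not uniform _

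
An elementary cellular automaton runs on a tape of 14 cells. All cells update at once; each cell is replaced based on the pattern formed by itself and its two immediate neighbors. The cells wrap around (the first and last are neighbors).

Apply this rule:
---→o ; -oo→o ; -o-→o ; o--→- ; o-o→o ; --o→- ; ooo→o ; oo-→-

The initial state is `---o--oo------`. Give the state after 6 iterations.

--o-oo---oo-oo

oo-o--o--ooooo
o-oo--o--ooooo
-oo---o--ooooo
oo--o-o--oooo-
o---ooo--ooo-o
--o-oo---oo-oo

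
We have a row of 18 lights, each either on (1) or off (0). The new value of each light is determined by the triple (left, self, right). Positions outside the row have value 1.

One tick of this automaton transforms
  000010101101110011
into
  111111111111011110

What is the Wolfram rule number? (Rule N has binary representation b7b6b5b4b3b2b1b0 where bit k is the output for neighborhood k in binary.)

position 12: 111 → 0  (bit 7 = 0)
position 9: 110 → 1  (bit 6 = 1)
position 5: 101 → 1  (bit 5 = 1)
position 0: 100 → 1  (bit 4 = 1)
position 8: 011 → 1  (bit 3 = 1)
position 4: 010 → 1  (bit 2 = 1)
position 3: 001 → 1  (bit 1 = 1)
position 1: 000 → 1  (bit 0 = 1)
bits b7..b0 = 01111111 = 127

127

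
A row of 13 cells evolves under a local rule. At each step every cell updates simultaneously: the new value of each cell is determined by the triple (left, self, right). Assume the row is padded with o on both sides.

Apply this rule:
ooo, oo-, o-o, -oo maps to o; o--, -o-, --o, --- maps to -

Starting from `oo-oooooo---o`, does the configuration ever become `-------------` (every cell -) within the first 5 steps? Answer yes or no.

ooooooooo---o
ooooooooo---o  (fixed point — unchanged through step 5)
step 5 is ooooooooo---o, still not uniform -

no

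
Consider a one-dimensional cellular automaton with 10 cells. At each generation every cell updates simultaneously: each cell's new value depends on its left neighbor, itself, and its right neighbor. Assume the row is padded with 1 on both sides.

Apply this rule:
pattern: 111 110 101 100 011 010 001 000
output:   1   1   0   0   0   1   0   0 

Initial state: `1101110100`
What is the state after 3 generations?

1100110100
1100010100
1100010100

1100010100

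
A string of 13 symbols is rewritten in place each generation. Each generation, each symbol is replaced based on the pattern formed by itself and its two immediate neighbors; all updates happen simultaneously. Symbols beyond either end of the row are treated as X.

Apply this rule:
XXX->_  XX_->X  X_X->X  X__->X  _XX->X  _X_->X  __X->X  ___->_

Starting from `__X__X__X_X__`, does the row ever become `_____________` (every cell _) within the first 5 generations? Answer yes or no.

yes

XXXXXXXXXXXXX
_____________
all cells are _ at generation 2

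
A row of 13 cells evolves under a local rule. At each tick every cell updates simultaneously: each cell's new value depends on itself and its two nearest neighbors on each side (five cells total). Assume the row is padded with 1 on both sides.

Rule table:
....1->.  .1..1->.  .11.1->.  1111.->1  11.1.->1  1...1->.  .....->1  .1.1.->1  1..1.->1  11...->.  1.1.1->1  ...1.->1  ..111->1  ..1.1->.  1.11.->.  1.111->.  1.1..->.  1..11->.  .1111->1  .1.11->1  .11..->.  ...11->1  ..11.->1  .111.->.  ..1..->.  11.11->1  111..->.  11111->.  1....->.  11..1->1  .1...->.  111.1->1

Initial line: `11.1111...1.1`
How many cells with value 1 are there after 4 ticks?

tick 1: 111.11...1.1.
tick 2: .111....1.111
tick 3: 1......1.1.1.
tick 4: ...11.1.11111
count of 1: 8

8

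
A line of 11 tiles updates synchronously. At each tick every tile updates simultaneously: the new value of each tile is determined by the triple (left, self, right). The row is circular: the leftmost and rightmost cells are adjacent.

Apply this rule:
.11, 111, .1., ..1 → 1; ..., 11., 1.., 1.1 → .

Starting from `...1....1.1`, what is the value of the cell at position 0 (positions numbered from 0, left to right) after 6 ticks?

..11...11.1
.11...11..1
.1...11..11
.1..11..11.
11.11..11..
1..1..11..1
position 0 holds 1

1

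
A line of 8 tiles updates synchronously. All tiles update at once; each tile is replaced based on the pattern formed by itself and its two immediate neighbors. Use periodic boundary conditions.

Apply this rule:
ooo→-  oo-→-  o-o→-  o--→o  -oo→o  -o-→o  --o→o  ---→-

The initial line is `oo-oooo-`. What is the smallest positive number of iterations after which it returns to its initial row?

40

o--o----
ooooo--o
-----ooo
o---oo--
oo-oo-oo
---o--o-
--oooooo
ooo-----
o--o---o
-oooo-oo
-o----o-
ooo--ooo
---ooo--
--oo--o-
-oo-oooo
-o--o---
oooooo--
o-----oo
-o---oo-
ooo-oo-o
----o--o
o--ooooo
-ooo----
oo--o---
o-oooo-o
--o----o
oooo--oo
----ooo-
---oo--o
o-oo-ooo
--o--o--
-oooooo-
oo-----o
--o---oo
oooo-oo-
o----o--
oo--oooo
--ooo---
-oo--o--
oo-oooo-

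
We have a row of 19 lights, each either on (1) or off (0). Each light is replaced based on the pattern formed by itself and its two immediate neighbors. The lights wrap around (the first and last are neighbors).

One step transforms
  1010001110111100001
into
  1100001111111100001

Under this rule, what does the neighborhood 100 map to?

At position 3 the neighborhood is 100; the next row has 0 there.

0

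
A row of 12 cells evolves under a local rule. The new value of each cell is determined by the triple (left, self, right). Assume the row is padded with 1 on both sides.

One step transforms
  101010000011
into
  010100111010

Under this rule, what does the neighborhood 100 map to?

At position 5 the neighborhood is 100; the next row has 0 there.

0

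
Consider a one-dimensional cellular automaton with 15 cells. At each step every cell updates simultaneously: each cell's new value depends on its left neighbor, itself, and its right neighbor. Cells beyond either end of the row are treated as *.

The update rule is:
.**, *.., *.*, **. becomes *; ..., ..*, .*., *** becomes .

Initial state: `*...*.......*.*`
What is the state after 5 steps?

step 1: **...*.......**
step 2: .**...*......*.
step 3: ****...*......*
step 4: ...**...*.....*
step 5: *..***...*....*

*..***...*....*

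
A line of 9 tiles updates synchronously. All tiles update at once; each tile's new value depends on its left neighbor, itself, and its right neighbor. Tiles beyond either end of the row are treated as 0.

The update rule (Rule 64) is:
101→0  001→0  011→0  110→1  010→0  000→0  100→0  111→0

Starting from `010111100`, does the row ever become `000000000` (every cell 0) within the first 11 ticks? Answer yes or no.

000000100
000000000
all cells are 0 at tick 2

yes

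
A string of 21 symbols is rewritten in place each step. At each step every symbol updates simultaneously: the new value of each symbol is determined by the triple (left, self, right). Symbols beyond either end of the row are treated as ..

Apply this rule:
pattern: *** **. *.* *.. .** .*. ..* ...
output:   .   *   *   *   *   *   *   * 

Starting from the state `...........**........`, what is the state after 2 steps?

*********************
*...................*

*...................*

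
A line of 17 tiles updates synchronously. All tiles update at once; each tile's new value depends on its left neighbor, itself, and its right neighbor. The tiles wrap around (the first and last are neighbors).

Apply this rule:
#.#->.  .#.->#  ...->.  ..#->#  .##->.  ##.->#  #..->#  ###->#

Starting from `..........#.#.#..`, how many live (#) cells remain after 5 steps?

step 1: .........##.#.##.
step 2: ........#.#.#..##
step 3: #......##.#.###.#
step 4: ##....#.#.#..##..
step 5: .##..##.#.###.###
count of #: 11

11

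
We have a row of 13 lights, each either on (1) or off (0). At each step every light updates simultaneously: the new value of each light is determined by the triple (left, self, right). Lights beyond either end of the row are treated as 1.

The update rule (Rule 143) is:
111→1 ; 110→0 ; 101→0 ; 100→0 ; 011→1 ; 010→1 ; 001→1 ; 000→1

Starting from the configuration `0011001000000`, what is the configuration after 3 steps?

0101100111111

0110011011111
0100110011111
0101100111111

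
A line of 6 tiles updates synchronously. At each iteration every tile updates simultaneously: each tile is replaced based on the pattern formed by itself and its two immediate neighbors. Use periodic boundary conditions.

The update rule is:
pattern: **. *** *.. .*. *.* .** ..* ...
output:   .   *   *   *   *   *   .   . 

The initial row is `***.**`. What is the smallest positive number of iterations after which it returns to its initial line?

6

**.***
*.****
.*****
*****.
****.*
***.**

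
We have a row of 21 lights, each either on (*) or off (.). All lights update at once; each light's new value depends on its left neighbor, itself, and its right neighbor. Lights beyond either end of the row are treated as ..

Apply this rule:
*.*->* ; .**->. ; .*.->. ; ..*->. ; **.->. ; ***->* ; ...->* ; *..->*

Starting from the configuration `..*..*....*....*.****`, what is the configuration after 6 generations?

..*..*..*..*.*..*.***

*..*..***..***..*.**.
.*..*..*.*..*.*..*..*
..*..*..*.*..*.*..*..
*..*..*..*.*..*.*..**
.*..*..*..*.*..*.*...
..*..*..*..*.*..*.***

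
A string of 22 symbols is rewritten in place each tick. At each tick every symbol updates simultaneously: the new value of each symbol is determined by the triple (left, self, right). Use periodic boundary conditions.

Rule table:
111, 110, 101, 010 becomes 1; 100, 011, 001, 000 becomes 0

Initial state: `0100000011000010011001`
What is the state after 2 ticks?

1100000001000010001001
1100000001000010001000

1100000001000010001000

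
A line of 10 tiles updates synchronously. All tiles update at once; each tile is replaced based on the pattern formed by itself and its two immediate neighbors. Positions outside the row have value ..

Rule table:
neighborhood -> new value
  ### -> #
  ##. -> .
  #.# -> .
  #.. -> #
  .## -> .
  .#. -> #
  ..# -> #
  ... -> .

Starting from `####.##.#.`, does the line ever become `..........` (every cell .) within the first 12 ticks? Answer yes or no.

tick 1: .##.....##
tick 2: #..#...#..
tick 3: #####.###.
tick 4: .###...#.#
tick 5: #.#.#.##.#
tick 6: #.#.#....#
tick 7: #.#.##..##
tick 8: #.#...##..
tick 9: #.##.#..#.
tick 10: #....#####
tick 11: ##..#.###.
tick 12: ..###..#.#
tick 12 is ..###..#.#, still not uniform .

no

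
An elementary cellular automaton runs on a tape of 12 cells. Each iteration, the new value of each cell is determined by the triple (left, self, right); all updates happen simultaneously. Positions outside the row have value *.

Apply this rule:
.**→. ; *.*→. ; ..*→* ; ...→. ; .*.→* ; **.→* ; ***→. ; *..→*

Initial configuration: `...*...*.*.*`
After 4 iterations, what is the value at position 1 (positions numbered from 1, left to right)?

.

*.***.**.*..
*...*..*.***
**.*****....
.*.....**..*
position 1 holds .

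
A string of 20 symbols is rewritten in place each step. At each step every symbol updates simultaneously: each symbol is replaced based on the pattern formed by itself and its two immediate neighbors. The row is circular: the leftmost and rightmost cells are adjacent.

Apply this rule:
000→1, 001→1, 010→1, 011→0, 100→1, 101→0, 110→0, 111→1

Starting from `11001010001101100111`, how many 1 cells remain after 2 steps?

step 1: 10111011110000011011
step 2: 00010001101111100001
count of 1: 9

9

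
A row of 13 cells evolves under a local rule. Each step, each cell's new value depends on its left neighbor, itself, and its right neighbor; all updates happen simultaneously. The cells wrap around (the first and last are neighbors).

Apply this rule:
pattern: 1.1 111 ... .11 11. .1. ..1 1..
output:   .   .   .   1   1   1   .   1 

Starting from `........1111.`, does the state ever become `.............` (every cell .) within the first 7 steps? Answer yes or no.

no

........1..11
1.......11.11
11......11.1.
111.....11.1.
1.11....11.1.
1.111...11.1.
1.1.11..11.1.
step 7 is 1.1.11..11.1., still not uniform .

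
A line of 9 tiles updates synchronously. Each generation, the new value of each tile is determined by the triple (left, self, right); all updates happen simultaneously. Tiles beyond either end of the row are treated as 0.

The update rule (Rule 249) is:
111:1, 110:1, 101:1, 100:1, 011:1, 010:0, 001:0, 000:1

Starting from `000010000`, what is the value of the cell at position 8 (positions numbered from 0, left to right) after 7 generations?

111001111
111101111
111111111
111111111  (fixed point — unchanged through generation 7)
position 8 holds 1

1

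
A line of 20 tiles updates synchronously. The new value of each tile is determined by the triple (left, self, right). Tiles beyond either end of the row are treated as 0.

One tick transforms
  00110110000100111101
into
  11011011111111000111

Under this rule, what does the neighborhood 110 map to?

1

At position 3 the neighborhood is 110; the next row has 1 there.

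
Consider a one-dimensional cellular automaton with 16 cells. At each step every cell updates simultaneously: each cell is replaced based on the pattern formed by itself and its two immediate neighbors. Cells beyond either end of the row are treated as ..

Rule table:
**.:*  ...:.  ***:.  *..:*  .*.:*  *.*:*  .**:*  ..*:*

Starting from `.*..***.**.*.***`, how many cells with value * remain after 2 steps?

7

*****.********.*
*...***......***
count of *: 7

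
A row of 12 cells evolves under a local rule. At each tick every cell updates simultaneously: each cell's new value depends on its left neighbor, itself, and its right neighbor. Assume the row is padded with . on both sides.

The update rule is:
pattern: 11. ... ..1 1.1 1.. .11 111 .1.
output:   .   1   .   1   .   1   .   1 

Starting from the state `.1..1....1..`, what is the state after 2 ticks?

.1..111.1111

.1..1.11.1.1
.1..111.1111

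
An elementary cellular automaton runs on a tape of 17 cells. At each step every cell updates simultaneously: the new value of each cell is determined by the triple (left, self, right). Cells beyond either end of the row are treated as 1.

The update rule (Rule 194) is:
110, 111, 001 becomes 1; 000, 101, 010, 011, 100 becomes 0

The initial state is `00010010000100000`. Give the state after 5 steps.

01000010000010010

step 1: 00100100001000001
step 2: 01001000010000010
step 3: 00010000100000100
step 4: 00100001000001001
step 5: 01000010000010010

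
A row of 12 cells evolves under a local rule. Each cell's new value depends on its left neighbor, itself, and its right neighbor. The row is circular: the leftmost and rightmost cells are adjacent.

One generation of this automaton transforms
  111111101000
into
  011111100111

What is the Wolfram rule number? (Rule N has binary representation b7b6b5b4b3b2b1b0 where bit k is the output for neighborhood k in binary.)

position 1: 111 → 1  (bit 7 = 1)
position 6: 110 → 1  (bit 6 = 1)
position 7: 101 → 0  (bit 5 = 0)
position 9: 100 → 1  (bit 4 = 1)
position 0: 011 → 0  (bit 3 = 0)
position 8: 010 → 0  (bit 2 = 0)
position 11: 001 → 1  (bit 1 = 1)
position 10: 000 → 1  (bit 0 = 1)
bits b7..b0 = 11010011 = 211

211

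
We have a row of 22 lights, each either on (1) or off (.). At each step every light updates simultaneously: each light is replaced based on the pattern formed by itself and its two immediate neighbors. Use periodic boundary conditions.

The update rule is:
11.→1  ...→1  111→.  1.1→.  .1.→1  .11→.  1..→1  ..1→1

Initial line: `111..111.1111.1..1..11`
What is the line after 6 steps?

..111111111......11111

..111..1....1.111111..
11..111111111......111
.111........1111111...
1..111111111......1111
111........1111111....
..111111111......11111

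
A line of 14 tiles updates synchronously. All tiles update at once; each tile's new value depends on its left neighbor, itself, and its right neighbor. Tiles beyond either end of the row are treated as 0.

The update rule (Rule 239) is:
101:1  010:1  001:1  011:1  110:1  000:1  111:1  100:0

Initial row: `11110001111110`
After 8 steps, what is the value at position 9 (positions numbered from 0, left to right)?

step 1: 11110111111110
step 2: 11111111111110
step 3: 11111111111110  (fixed point — unchanged through step 8)
position 9 holds 1

1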